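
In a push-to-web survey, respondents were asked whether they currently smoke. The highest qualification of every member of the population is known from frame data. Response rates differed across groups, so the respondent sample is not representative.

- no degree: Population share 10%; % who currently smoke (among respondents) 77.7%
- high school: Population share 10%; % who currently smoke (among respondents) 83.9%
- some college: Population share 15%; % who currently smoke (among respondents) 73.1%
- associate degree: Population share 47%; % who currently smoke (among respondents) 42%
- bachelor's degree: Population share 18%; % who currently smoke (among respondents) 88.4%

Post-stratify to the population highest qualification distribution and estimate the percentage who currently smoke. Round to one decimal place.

Reweight to the known highest qualification distribution:
  no degree: 0.1 × 77.7 = 7.77
  high school: 0.1 × 83.9 = 8.39
  some college: 0.15 × 73.1 = 10.965
  associate degree: 0.47 × 42 = 19.74
  bachelor's degree: 0.18 × 88.4 = 15.912
Post-stratified estimate = 62.777 → 62.8%.

62.8%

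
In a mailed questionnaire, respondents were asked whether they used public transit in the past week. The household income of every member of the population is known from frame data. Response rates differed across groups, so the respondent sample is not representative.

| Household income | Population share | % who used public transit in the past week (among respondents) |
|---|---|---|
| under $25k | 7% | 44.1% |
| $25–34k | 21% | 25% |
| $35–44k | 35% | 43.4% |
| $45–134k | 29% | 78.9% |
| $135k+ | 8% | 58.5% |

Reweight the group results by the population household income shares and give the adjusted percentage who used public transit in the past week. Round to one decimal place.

51.1%

Reweight to the known household income distribution:
  under $25k: 0.07 × 44.1 = 3.087
  $25–34k: 0.21 × 25 = 5.25
  $35–44k: 0.35 × 43.4 = 15.19
  $45–134k: 0.29 × 78.9 = 22.881
  $135k+: 0.08 × 58.5 = 4.68
Post-stratified estimate = 51.088 → 51.1%.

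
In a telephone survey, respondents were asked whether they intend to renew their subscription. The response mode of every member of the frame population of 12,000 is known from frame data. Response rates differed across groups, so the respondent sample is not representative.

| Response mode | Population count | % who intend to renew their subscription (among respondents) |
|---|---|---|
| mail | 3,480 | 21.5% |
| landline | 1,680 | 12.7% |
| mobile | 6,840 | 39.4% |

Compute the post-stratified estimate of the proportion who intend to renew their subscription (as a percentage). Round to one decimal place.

30.5%

Weight each group's respondent value by its population share:
  mail: (3,480/12,000) × 21.5 = 6.235
  landline: (1,680/12,000) × 12.7 = 1.778
  mobile: (6,840/12,000) × 39.4 = 22.458
Post-stratified estimate = 30.471 → 30.5%.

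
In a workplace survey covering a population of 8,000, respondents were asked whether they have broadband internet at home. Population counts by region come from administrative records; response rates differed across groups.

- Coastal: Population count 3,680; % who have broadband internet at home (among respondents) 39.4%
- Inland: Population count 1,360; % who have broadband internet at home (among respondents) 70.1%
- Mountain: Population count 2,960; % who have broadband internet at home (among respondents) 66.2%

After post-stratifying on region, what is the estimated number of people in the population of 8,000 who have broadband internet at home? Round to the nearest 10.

Apply each group's respondent rate to its population count:
  Coastal: 3,680 × 39.4% = 1449.92
  Inland: 1,360 × 70.1% = 953.36
  Mountain: 2,960 × 66.2% = 1959.52
Estimated total = 4362.8 → 4,360.

4,360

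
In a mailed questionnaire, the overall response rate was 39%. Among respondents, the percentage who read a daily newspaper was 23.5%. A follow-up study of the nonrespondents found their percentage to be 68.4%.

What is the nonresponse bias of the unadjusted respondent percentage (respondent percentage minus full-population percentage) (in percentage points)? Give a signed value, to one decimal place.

Nonresponse fraction = 1 − 0.39 = 0.61.
Bias = (nonresponse fraction) × (respondent percentage − nonrespondent percentage)
     = 0.61 × (23.5 − 68.4) = 0.61 × -44.9 = -27.389.

-27.4 percentage points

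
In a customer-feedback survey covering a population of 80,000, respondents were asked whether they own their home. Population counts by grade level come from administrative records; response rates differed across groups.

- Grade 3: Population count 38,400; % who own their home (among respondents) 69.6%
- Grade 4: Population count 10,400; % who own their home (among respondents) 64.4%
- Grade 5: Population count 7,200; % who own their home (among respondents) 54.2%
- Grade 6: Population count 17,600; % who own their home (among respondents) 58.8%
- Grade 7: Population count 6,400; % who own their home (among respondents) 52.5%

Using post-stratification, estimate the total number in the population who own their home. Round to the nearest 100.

Apply each group's respondent rate to its population count:
  Grade 3: 38,400 × 69.6% = 26726.4
  Grade 4: 10,400 × 64.4% = 6697.6
  Grade 5: 7,200 × 54.2% = 3902.4
  Grade 6: 17,600 × 58.8% = 10348.8
  Grade 7: 6,400 × 52.5% = 3360
Estimated total = 51035.2 → 51,000.

51,000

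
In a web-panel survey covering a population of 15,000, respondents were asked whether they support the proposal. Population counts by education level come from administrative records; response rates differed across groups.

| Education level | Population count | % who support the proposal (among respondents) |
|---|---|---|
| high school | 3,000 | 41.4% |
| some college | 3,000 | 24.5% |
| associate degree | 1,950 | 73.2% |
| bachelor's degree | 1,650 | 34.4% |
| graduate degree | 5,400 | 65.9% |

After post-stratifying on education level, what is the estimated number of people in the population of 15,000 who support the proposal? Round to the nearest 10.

7,530

Estimated count per cell = population count × respondent percentage:
  high school: 3,000 × 41.4% = 1242
  some college: 3,000 × 24.5% = 735
  associate degree: 1,950 × 73.2% = 1427.4
  bachelor's degree: 1,650 × 34.4% = 567.6
  graduate degree: 5,400 × 65.9% = 3558.6
Estimated total = 7530.6 → 7,530.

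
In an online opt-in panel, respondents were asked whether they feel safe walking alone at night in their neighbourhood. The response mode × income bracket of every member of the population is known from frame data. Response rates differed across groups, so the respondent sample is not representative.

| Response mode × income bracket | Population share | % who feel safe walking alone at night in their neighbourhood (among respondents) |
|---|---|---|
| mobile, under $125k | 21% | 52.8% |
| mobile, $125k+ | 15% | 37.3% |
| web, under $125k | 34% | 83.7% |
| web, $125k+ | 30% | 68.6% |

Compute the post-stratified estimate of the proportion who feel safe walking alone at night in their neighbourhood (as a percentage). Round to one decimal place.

65.7%

Weight each group's respondent value by its population share:
  mobile, under $125k: 0.21 × 52.8 = 11.088
  mobile, $125k+: 0.15 × 37.3 = 5.595
  web, under $125k: 0.34 × 83.7 = 28.458
  web, $125k+: 0.3 × 68.6 = 20.58
Post-stratified estimate = 65.721 → 65.7%.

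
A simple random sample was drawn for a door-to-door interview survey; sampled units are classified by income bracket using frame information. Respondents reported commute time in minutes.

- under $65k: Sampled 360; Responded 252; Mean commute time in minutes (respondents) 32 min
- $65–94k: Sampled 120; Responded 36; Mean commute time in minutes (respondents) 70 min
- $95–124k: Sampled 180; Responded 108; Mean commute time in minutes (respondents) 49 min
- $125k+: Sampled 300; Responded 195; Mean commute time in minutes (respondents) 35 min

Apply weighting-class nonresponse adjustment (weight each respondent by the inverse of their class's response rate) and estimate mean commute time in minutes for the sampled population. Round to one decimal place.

40.9

Response rates by class: under $65k 252/360 = 70%, $65–94k 36/120 = 30%, $95–124k 108/180 = 60%, $125k+ 195/300 = 65%.
Inverse-response-rate weighting restores each class to its sampled count, so class totals weight by n_sampled:
  under $65k: 360 × 32 = 11,520
  $65–94k: 120 × 70 = 8400
  $95–124k: 180 × 49 = 8820
  $125k+: 300 × 35 = 10,500
Adjusted estimate = 39,240 / 960 = 40.875 → 40.9.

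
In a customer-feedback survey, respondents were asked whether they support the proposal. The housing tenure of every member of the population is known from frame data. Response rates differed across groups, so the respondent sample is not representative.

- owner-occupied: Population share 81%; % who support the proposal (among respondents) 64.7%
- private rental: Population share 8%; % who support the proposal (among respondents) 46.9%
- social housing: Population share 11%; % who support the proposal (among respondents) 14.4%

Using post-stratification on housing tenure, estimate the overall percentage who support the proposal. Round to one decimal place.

57.7%

Each cell contributes population-share × respondent value:
  owner-occupied: 0.81 × 64.7 = 52.407
  private rental: 0.08 × 46.9 = 3.752
  social housing: 0.11 × 14.4 = 1.584
Post-stratified estimate = 57.743 → 57.7%.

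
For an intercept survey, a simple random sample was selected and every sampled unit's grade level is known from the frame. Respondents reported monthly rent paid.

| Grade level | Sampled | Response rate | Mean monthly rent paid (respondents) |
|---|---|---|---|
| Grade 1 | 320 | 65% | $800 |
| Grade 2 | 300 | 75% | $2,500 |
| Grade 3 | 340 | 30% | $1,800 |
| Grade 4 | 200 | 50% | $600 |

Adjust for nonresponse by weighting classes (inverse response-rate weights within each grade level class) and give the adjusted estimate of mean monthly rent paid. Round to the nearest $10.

Weighting each respondent by the inverse class response rate inflates each class back to its sampled size, so the class weight is n_sampled:
  Grade 1: 320 × 800 = 256,000
  Grade 2: 300 × 2500 = 750,000
  Grade 3: 340 × 1800 = 612,000
  Grade 4: 200 × 600 = 120,000
Adjusted estimate = 1,738,000 / 1,160 = 1498.28 → $1,500.

$1,500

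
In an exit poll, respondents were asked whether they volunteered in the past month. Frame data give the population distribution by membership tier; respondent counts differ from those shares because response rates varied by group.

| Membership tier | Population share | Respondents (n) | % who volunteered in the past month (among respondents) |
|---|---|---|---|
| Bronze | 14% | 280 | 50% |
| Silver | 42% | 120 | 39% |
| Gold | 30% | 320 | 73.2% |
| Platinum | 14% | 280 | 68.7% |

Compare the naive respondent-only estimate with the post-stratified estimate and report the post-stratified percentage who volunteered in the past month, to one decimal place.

55.0%

Unadjusted (pooled respondent) estimate weights by respondent counts:
  (280/1000)×50 + (120/1000)×39 + (320/1000)×73.2 + (280/1000)×68.7 = 61.34%
Post-stratified estimate weights by population shares:
  0.14×50 + 0.42×39 + 0.3×73.2 + 0.14×68.7 = 54.958%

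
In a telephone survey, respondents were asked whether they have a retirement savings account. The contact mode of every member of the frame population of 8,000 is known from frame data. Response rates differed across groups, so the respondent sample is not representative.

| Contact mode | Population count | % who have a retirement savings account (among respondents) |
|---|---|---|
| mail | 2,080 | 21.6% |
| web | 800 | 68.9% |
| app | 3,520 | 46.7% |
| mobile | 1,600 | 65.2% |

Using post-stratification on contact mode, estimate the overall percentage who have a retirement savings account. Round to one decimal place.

46.1%

Weight each group's respondent value by its population share:
  mail: (2,080/8,000) × 21.6 = 5.616
  web: (800/8,000) × 68.9 = 6.89
  app: (3,520/8,000) × 46.7 = 20.548
  mobile: (1,600/8,000) × 65.2 = 13.04
Post-stratified estimate = 46.094 → 46.1%.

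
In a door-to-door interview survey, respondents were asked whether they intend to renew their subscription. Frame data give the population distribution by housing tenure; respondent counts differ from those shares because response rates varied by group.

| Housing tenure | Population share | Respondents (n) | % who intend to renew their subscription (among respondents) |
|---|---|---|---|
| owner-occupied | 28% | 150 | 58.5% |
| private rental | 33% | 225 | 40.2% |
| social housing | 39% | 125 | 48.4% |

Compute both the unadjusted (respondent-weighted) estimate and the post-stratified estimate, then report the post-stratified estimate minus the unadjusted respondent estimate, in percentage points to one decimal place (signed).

+0.8 percentage points

Naive respondent-only estimate (weights = respondent counts):
  (150/500)×58.5 + (225/500)×40.2 + (125/500)×48.4 = 47.74%
Post-stratifying to population shares instead:
  0.28×58.5 + 0.33×40.2 + 0.39×48.4 = 48.522%
Difference = 48.522 − 47.74 = 0.782 pp.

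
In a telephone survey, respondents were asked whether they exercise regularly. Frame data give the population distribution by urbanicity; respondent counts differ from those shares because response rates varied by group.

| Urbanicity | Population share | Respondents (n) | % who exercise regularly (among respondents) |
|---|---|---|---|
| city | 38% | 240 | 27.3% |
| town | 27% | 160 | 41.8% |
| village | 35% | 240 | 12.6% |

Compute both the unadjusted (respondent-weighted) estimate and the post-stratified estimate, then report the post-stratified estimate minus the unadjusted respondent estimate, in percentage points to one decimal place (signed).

+0.7 percentage points

Without adjustment, the pooled respondent share is:
  (240/640)×27.3 + (160/640)×41.8 + (240/640)×12.6 = 25.4125%
Reweighting by population urbanicity shares:
  0.38×27.3 + 0.27×41.8 + 0.35×12.6 = 26.07%
Difference = 26.07 − 25.4125 = 0.6575 pp.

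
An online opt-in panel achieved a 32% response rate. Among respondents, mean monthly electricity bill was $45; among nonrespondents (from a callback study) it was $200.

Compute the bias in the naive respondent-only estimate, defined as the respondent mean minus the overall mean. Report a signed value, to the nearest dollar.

Nonresponse fraction = 1 − 0.32 = 0.68.
Bias = (nonresponse fraction) × (respondent mean − nonrespondent mean)
     = 0.68 × (45 − 200) = 0.68 × -155 = -105.4.

-$105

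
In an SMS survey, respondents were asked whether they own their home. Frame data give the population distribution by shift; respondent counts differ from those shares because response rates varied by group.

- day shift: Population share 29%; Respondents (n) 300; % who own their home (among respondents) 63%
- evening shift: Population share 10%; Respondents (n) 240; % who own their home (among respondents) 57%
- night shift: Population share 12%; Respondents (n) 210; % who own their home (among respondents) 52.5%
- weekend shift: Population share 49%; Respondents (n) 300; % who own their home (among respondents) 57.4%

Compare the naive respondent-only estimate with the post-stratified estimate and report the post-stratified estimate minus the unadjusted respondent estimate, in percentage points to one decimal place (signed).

Naive respondent-only estimate (weights = respondent counts):
  (300/1050)×63 + (240/1050)×57 + (210/1050)×52.5 + (300/1050)×57.4 = 57.9286%
Reweighting by population shift shares:
  0.29×63 + 0.1×57 + 0.12×52.5 + 0.49×57.4 = 58.396%
Difference = 58.396 − 57.9286 = 0.4674 pp.

+0.5 percentage points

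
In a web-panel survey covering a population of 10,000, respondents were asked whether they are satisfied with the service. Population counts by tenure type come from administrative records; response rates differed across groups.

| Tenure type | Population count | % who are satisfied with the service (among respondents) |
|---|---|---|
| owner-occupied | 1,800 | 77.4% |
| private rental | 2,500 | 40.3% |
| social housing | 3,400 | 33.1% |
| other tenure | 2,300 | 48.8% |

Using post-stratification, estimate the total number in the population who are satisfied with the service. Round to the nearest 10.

Apply each group's respondent rate to its population count:
  owner-occupied: 1,800 × 77.4% = 1393.2
  private rental: 2,500 × 40.3% = 1007.5
  social housing: 3,400 × 33.1% = 1125.4
  other tenure: 2,300 × 48.8% = 1122.4
Estimated total = 4648.5 → 4,650.

4,650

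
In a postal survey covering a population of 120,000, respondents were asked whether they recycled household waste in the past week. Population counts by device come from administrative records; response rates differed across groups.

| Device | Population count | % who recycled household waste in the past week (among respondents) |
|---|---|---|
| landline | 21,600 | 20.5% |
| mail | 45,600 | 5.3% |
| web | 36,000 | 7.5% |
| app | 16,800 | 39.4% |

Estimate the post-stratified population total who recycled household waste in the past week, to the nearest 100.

Each cell contributes its population count × the respondent rate:
  landline: 21,600 × 20.5% = 4428
  mail: 45,600 × 5.3% = 2416.8
  web: 36,000 × 7.5% = 2700
  app: 16,800 × 39.4% = 6619.2
Estimated total = 16,164 → 16,200.

16,200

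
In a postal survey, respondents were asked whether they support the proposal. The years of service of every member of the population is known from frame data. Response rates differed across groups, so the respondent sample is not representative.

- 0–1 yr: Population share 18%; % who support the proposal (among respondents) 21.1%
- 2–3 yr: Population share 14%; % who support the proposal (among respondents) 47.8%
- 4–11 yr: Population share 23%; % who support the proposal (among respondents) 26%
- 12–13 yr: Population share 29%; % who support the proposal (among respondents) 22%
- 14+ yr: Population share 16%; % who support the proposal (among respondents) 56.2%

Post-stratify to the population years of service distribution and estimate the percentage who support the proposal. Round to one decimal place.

31.8%

Post-stratification weights by population share, not respondent share:
  0–1 yr: 0.18 × 21.1 = 3.798
  2–3 yr: 0.14 × 47.8 = 6.692
  4–11 yr: 0.23 × 26 = 5.98
  12–13 yr: 0.29 × 22 = 6.38
  14+ yr: 0.16 × 56.2 = 8.992
Post-stratified estimate = 31.842 → 31.8%.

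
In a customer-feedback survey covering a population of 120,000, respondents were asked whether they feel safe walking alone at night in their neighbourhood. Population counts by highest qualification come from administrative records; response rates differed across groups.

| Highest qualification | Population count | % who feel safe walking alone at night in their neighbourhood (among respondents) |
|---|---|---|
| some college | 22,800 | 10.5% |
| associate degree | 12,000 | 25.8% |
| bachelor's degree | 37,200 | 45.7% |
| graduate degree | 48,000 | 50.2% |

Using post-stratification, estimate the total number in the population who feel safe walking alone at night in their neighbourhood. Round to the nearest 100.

46,600

Each cell contributes its population count × the respondent rate:
  some college: 22,800 × 10.5% = 2394
  associate degree: 12,000 × 25.8% = 3096
  bachelor's degree: 37,200 × 45.7% = 17000.4
  graduate degree: 48,000 × 50.2% = 24,096
Estimated total = 46586.4 → 46,600.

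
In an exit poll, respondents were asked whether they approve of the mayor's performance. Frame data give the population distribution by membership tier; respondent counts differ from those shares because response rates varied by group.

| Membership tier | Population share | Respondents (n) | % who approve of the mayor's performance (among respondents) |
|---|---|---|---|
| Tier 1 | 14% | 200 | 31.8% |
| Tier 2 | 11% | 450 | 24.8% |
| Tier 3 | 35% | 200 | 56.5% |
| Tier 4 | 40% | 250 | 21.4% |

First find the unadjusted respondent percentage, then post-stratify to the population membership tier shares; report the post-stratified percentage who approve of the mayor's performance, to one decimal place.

35.5%

Without adjustment, the pooled respondent share is:
  (200/1100)×31.8 + (450/1100)×24.8 + (200/1100)×56.5 + (250/1100)×21.4 = 31.0636%
Post-stratifying to population shares instead:
  0.14×31.8 + 0.11×24.8 + 0.35×56.5 + 0.4×21.4 = 35.515%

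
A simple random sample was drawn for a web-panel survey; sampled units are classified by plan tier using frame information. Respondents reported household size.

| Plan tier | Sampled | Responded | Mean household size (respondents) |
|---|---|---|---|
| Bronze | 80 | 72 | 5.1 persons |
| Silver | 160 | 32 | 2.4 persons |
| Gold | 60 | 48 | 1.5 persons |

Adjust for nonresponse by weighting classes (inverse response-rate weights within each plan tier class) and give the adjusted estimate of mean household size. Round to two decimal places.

2.94

Class response rates: Bronze 72/80 = 90%, Silver 32/160 = 20%, Gold 48/60 = 80%.
Inverse-response-rate weighting restores each class to its sampled count, so class totals weight by n_sampled:
  Bronze: 80 × 5.1 = 408
  Silver: 160 × 2.4 = 384
  Gold: 60 × 1.5 = 90
Adjusted estimate = 882 / 300 = 2.94 → 2.94.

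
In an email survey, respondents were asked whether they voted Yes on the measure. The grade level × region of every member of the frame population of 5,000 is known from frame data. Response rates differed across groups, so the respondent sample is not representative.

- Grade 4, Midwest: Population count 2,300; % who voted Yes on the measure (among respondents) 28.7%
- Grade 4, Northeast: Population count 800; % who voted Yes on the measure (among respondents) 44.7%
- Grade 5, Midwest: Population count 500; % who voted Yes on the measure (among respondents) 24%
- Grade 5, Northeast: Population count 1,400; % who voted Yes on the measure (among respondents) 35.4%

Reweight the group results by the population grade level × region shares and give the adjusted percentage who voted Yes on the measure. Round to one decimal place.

32.7%

Post-stratification weights by population share, not respondent share:
  Grade 4, Midwest: (2,300/5,000) × 28.7 = 13.202
  Grade 4, Northeast: (800/5,000) × 44.7 = 7.152
  Grade 5, Midwest: (500/5,000) × 24 = 2.4
  Grade 5, Northeast: (1,400/5,000) × 35.4 = 9.912
Post-stratified estimate = 32.666 → 32.7%.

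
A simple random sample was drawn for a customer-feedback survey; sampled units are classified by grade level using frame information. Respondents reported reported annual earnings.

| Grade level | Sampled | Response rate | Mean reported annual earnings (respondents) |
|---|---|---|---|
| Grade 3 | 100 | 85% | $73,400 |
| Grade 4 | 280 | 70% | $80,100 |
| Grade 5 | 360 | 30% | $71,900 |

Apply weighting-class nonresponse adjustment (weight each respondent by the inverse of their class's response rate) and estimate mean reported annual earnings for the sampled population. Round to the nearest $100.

$75,200

With weight = n_sampled/n_responded per class, the weighted class total is n_sampled:
  Grade 3: 100 × 73,400 = 7,340,000
  Grade 4: 280 × 80,100 = 22,428,000
  Grade 5: 360 × 71,900 = 25,884,000
Adjusted estimate = 55,652,000 / 740 = 75205.4 → $75,200.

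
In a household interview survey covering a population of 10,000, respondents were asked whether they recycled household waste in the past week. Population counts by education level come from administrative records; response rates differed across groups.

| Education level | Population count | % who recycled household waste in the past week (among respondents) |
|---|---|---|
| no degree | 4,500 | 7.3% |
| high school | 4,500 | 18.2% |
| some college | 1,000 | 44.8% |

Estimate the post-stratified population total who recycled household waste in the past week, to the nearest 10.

1,600

Each cell contributes its population count × the respondent rate:
  no degree: 4,500 × 7.3% = 328.5
  high school: 4,500 × 18.2% = 819
  some college: 1,000 × 44.8% = 448
Estimated total = 1595.5 → 1,600.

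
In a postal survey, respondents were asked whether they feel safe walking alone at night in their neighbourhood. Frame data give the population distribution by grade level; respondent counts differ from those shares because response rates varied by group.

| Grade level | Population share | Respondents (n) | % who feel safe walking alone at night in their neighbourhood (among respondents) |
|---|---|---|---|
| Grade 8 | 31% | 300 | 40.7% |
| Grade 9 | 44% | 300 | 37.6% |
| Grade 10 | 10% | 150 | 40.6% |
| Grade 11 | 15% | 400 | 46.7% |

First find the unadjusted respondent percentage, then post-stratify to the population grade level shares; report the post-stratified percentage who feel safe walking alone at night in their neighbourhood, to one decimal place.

Unadjusted (pooled respondent) estimate weights by respondent counts:
  (300/1150)×40.7 + (300/1150)×37.6 + (150/1150)×40.6 + (400/1150)×46.7 = 41.9652%
Post-stratifying to population shares instead:
  0.31×40.7 + 0.44×37.6 + 0.1×40.6 + 0.15×46.7 = 40.226%

40.2%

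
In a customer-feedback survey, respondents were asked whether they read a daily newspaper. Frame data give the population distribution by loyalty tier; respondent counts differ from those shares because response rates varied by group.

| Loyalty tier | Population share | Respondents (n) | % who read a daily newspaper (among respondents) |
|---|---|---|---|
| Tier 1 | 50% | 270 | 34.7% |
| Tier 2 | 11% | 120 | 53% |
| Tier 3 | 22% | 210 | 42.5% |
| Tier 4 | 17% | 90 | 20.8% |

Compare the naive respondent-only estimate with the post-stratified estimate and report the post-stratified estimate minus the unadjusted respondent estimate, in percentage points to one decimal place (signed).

Naive respondent-only estimate (weights = respondent counts):
  (270/690)×34.7 + (120/690)×53 + (210/690)×42.5 + (90/690)×20.8 = 38.4435%
Post-stratifying to population shares instead:
  0.5×34.7 + 0.11×53 + 0.22×42.5 + 0.17×20.8 = 36.066%
Difference = 36.066 − 38.4435 = -2.3775 pp.

-2.4 percentage points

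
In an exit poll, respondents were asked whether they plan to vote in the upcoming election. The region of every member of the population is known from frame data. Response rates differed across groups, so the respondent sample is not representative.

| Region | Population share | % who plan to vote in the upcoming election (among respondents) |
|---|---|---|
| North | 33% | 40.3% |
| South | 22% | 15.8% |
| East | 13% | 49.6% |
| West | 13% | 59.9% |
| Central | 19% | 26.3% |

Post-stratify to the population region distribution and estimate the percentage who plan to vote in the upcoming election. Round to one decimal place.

36.0%

Reweight to the known region distribution:
  North: 0.33 × 40.3 = 13.299
  South: 0.22 × 15.8 = 3.476
  East: 0.13 × 49.6 = 6.448
  West: 0.13 × 59.9 = 7.787
  Central: 0.19 × 26.3 = 4.997
Post-stratified estimate = 36.007 → 36.0%.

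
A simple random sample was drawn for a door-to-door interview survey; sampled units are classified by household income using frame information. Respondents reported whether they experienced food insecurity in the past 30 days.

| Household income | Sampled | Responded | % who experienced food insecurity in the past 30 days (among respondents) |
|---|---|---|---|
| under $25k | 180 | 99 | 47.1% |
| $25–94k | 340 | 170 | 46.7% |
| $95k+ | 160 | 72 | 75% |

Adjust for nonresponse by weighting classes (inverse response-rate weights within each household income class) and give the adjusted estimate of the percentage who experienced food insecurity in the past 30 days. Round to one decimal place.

Response rates by class: under $25k 99/180 = 55%, $25–94k 170/340 = 50%, $95k+ 72/160 = 45%.
With weight = n_sampled/n_responded per class, the weighted class total is n_sampled:
  under $25k: 180 × 47.1 = 8478
  $25–94k: 340 × 46.7 = 15878
  $95k+: 160 × 75 = 12,000
Adjusted estimate = 36,356 / 680 = 53.4647 → 53.5%.

53.5%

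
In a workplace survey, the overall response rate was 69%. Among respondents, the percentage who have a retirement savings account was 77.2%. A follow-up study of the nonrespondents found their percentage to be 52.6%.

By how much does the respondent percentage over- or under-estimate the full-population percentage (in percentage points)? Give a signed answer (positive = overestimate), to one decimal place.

Nonresponse fraction = 1 − 0.69 = 0.31.
Bias = (nonresponse fraction) × (respondent percentage − nonrespondent percentage)
     = 0.31 × (77.2 − 52.6) = 0.31 × 24.6 = 7.626.

+7.6 percentage points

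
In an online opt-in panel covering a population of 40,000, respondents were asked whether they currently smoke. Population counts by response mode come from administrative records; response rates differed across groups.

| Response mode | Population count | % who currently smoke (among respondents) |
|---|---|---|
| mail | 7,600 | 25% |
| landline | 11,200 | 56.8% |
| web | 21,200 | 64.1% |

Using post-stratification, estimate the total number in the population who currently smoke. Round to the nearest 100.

21,900

Apply each group's respondent rate to its population count:
  mail: 7,600 × 25% = 1900
  landline: 11,200 × 56.8% = 6361.6
  web: 21,200 × 64.1% = 13589.2
Estimated total = 21850.8 → 21,900.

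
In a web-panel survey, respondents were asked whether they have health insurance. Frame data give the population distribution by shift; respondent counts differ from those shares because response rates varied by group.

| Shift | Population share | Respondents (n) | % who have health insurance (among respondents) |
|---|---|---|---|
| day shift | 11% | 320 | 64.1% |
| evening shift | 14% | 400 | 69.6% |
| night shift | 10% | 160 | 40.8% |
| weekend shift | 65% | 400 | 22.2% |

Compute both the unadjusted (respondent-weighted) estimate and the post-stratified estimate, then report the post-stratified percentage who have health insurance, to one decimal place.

Unadjusted (pooled respondent) estimate weights by respondent counts:
  (320/1280)×64.1 + (400/1280)×69.6 + (160/1280)×40.8 + (400/1280)×22.2 = 49.8125%
Reweighting by population shift shares:
  0.11×64.1 + 0.14×69.6 + 0.1×40.8 + 0.65×22.2 = 35.305%

35.3%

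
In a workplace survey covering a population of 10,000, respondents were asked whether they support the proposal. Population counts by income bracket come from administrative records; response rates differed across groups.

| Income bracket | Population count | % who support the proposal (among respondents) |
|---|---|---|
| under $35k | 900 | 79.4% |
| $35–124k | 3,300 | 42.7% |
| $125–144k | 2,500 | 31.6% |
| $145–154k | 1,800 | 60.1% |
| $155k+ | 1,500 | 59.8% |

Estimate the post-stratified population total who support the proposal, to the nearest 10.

4,890

Apply each group's respondent rate to its population count:
  under $35k: 900 × 79.4% = 714.6
  $35–124k: 3,300 × 42.7% = 1409.1
  $125–144k: 2,500 × 31.6% = 790
  $145–154k: 1,800 × 60.1% = 1081.8
  $155k+: 1,500 × 59.8% = 897
Estimated total = 4892.5 → 4,890.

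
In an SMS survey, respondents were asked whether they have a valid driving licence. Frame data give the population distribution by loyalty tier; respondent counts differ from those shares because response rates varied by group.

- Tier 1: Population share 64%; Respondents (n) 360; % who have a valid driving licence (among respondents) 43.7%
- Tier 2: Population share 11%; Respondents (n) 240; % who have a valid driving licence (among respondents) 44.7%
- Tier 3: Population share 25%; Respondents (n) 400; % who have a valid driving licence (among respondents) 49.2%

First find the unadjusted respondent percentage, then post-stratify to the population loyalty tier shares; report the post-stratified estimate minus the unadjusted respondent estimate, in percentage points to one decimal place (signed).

Naive respondent-only estimate (weights = respondent counts):
  (360/1000)×43.7 + (240/1000)×44.7 + (400/1000)×49.2 = 46.14%
Post-stratified estimate weights by population shares:
  0.64×43.7 + 0.11×44.7 + 0.25×49.2 = 45.185%
Difference = 45.185 − 46.14 = -0.955 pp.

-1.0 percentage points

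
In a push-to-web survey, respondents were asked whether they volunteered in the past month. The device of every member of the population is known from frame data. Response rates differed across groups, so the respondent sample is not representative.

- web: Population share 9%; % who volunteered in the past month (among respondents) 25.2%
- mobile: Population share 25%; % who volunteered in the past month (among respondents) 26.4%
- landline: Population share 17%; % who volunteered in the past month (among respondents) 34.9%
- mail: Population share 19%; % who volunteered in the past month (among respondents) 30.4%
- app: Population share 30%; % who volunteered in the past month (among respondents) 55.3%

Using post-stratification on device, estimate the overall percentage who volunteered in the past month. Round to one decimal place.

37.2%

Reweight to the known device distribution:
  web: 0.09 × 25.2 = 2.268
  mobile: 0.25 × 26.4 = 6.6
  landline: 0.17 × 34.9 = 5.933
  mail: 0.19 × 30.4 = 5.776
  app: 0.3 × 55.3 = 16.59
Post-stratified estimate = 37.167 → 37.2%.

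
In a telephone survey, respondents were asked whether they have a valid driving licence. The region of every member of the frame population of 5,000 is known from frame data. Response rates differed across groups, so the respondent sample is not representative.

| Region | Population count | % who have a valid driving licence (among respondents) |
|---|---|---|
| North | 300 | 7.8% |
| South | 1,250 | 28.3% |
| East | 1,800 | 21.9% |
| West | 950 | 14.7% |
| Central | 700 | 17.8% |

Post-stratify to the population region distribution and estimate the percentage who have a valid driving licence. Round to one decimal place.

Each cell contributes population-share × respondent value:
  North: (300/5,000) × 7.8 = 0.468
  South: (1,250/5,000) × 28.3 = 7.075
  East: (1,800/5,000) × 21.9 = 7.884
  West: (950/5,000) × 14.7 = 2.793
  Central: (700/5,000) × 17.8 = 2.492
Post-stratified estimate = 20.712 → 20.7%.

20.7%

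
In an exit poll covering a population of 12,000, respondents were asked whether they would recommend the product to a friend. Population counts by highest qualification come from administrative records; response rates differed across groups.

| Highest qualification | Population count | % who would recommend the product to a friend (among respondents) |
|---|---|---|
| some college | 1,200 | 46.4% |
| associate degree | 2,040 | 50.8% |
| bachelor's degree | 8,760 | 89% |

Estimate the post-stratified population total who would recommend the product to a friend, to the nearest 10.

9,390

Apply each group's respondent rate to its population count:
  some college: 1,200 × 46.4% = 556.8
  associate degree: 2,040 × 50.8% = 1036.32
  bachelor's degree: 8,760 × 89% = 7796.4
Estimated total = 9389.52 → 9,390.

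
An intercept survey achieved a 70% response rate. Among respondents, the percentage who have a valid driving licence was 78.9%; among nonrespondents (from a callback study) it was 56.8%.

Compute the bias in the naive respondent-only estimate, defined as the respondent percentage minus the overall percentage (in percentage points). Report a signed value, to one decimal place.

+6.6 percentage points

Nonresponse fraction = 1 − 0.7 = 0.3.
Bias = (nonresponse fraction) × (respondent percentage − nonrespondent percentage)
     = 0.3 × (78.9 − 56.8) = 0.3 × 22.1 = 6.63.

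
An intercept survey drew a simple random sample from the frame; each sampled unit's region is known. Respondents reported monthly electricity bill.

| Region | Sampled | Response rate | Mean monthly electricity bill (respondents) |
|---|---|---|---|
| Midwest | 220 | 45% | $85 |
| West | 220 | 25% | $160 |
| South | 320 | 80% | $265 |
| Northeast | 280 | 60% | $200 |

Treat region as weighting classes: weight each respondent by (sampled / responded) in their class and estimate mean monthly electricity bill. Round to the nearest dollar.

$187

Weighting each respondent by the inverse class response rate inflates each class back to its sampled size, so the class weight is n_sampled:
  Midwest: 220 × 85 = 18,700
  West: 220 × 160 = 35,200
  South: 320 × 265 = 84,800
  Northeast: 280 × 200 = 56,000
Adjusted estimate = 194,700 / 1,040 = 187.212 → $187.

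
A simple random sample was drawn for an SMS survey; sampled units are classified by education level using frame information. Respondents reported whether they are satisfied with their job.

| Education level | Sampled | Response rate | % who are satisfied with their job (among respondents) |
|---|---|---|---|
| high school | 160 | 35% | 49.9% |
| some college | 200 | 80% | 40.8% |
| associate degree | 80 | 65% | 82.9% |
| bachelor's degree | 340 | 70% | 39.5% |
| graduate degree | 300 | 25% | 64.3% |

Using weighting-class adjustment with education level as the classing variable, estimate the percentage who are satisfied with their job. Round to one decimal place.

51.4%

Weighting each respondent by the inverse class response rate inflates each class back to its sampled size, so the class weight is n_sampled:
  high school: 160 × 49.9 = 7984
  some college: 200 × 40.8 = 8160
  associate degree: 80 × 82.9 = 6632
  bachelor's degree: 340 × 39.5 = 13,430
  graduate degree: 300 × 64.3 = 19,290
Adjusted estimate = 55,496 / 1,080 = 51.3852 → 51.4%.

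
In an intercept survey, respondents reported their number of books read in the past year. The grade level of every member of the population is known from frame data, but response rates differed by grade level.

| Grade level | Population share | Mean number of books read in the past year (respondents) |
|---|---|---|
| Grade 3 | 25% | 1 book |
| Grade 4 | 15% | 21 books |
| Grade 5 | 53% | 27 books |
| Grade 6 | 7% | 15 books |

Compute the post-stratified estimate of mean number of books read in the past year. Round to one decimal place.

18.8

Each cell contributes population-share × respondent value:
  Grade 3: 0.25 × 1 = 0.25
  Grade 4: 0.15 × 21 = 3.15
  Grade 5: 0.53 × 27 = 14.31
  Grade 6: 0.07 × 15 = 1.05
Post-stratified estimate = 18.76 → 18.8.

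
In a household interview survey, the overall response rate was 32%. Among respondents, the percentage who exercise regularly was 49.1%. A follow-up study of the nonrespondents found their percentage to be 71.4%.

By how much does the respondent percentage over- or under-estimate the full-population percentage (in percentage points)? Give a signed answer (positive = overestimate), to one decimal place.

-15.2 percentage points

Nonresponse fraction = 1 − 0.32 = 0.68.
Bias = (nonresponse fraction) × (respondent percentage − nonrespondent percentage)
     = 0.68 × (49.1 − 71.4) = 0.68 × -22.3 = -15.164.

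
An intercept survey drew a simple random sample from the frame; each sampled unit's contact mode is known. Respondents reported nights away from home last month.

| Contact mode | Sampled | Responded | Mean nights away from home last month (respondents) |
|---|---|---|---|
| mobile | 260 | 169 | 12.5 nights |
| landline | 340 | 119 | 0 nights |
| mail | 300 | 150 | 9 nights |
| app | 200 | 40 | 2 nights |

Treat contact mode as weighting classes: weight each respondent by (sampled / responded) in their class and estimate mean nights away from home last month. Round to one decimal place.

5.8

Response rates by class: mobile 169/260 = 65%, landline 119/340 = 35%, mail 150/300 = 50%, app 40/200 = 20%.
With weight = n_sampled/n_responded per class, the weighted class total is n_sampled:
  mobile: 260 × 12.5 = 3250
  landline: 340 × 0 = 0
  mail: 300 × 9 = 2700
  app: 200 × 2 = 400
Adjusted estimate = 6350 / 1,100 = 5.77273 → 5.8.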